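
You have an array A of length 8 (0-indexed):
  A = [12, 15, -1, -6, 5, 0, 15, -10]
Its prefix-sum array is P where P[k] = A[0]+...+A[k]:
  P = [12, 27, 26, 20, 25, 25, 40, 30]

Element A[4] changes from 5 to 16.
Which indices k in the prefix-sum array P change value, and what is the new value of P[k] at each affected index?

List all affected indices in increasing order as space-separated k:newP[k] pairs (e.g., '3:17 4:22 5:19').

P[k] = A[0] + ... + A[k]
P[k] includes A[4] iff k >= 4
Affected indices: 4, 5, ..., 7; delta = 11
  P[4]: 25 + 11 = 36
  P[5]: 25 + 11 = 36
  P[6]: 40 + 11 = 51
  P[7]: 30 + 11 = 41

Answer: 4:36 5:36 6:51 7:41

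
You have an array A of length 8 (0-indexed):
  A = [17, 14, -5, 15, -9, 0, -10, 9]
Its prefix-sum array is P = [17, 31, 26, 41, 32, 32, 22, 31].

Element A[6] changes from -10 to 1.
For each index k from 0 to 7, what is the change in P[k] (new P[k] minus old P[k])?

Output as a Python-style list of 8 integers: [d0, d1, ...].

Element change: A[6] -10 -> 1, delta = 11
For k < 6: P[k] unchanged, delta_P[k] = 0
For k >= 6: P[k] shifts by exactly 11
Delta array: [0, 0, 0, 0, 0, 0, 11, 11]

Answer: [0, 0, 0, 0, 0, 0, 11, 11]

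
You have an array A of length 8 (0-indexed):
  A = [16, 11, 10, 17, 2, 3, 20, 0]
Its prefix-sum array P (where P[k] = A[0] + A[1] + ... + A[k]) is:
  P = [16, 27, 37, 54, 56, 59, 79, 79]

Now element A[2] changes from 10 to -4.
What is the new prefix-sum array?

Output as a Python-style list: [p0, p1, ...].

Answer: [16, 27, 23, 40, 42, 45, 65, 65]

Derivation:
Change: A[2] 10 -> -4, delta = -14
P[k] for k < 2: unchanged (A[2] not included)
P[k] for k >= 2: shift by delta = -14
  P[0] = 16 + 0 = 16
  P[1] = 27 + 0 = 27
  P[2] = 37 + -14 = 23
  P[3] = 54 + -14 = 40
  P[4] = 56 + -14 = 42
  P[5] = 59 + -14 = 45
  P[6] = 79 + -14 = 65
  P[7] = 79 + -14 = 65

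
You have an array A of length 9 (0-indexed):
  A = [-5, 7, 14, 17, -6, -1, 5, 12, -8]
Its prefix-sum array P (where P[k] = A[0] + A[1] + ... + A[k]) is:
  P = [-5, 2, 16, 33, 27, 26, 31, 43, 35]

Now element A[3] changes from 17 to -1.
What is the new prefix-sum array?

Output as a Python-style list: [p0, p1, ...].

Answer: [-5, 2, 16, 15, 9, 8, 13, 25, 17]

Derivation:
Change: A[3] 17 -> -1, delta = -18
P[k] for k < 3: unchanged (A[3] not included)
P[k] for k >= 3: shift by delta = -18
  P[0] = -5 + 0 = -5
  P[1] = 2 + 0 = 2
  P[2] = 16 + 0 = 16
  P[3] = 33 + -18 = 15
  P[4] = 27 + -18 = 9
  P[5] = 26 + -18 = 8
  P[6] = 31 + -18 = 13
  P[7] = 43 + -18 = 25
  P[8] = 35 + -18 = 17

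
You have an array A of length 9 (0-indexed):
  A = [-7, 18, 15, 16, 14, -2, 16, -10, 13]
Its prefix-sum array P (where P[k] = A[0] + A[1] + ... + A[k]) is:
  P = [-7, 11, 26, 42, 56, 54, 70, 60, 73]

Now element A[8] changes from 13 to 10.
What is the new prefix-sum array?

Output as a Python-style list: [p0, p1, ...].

Change: A[8] 13 -> 10, delta = -3
P[k] for k < 8: unchanged (A[8] not included)
P[k] for k >= 8: shift by delta = -3
  P[0] = -7 + 0 = -7
  P[1] = 11 + 0 = 11
  P[2] = 26 + 0 = 26
  P[3] = 42 + 0 = 42
  P[4] = 56 + 0 = 56
  P[5] = 54 + 0 = 54
  P[6] = 70 + 0 = 70
  P[7] = 60 + 0 = 60
  P[8] = 73 + -3 = 70

Answer: [-7, 11, 26, 42, 56, 54, 70, 60, 70]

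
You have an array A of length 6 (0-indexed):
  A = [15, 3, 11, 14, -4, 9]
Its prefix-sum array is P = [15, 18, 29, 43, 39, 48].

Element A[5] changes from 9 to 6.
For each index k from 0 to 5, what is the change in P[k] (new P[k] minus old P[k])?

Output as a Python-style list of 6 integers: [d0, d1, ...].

Element change: A[5] 9 -> 6, delta = -3
For k < 5: P[k] unchanged, delta_P[k] = 0
For k >= 5: P[k] shifts by exactly -3
Delta array: [0, 0, 0, 0, 0, -3]

Answer: [0, 0, 0, 0, 0, -3]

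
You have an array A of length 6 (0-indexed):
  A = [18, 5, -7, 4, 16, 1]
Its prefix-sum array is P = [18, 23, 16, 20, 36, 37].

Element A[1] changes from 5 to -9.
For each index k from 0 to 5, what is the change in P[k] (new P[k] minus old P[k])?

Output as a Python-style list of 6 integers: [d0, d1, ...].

Answer: [0, -14, -14, -14, -14, -14]

Derivation:
Element change: A[1] 5 -> -9, delta = -14
For k < 1: P[k] unchanged, delta_P[k] = 0
For k >= 1: P[k] shifts by exactly -14
Delta array: [0, -14, -14, -14, -14, -14]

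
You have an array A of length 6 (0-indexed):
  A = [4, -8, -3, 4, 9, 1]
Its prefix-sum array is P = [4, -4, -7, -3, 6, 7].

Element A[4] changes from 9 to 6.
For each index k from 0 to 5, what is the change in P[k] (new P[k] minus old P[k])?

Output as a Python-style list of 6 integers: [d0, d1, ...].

Element change: A[4] 9 -> 6, delta = -3
For k < 4: P[k] unchanged, delta_P[k] = 0
For k >= 4: P[k] shifts by exactly -3
Delta array: [0, 0, 0, 0, -3, -3]

Answer: [0, 0, 0, 0, -3, -3]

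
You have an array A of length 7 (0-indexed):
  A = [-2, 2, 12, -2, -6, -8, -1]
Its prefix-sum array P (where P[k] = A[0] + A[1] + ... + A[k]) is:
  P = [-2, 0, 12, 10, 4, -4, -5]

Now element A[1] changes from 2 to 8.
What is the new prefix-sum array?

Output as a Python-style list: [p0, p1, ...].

Answer: [-2, 6, 18, 16, 10, 2, 1]

Derivation:
Change: A[1] 2 -> 8, delta = 6
P[k] for k < 1: unchanged (A[1] not included)
P[k] for k >= 1: shift by delta = 6
  P[0] = -2 + 0 = -2
  P[1] = 0 + 6 = 6
  P[2] = 12 + 6 = 18
  P[3] = 10 + 6 = 16
  P[4] = 4 + 6 = 10
  P[5] = -4 + 6 = 2
  P[6] = -5 + 6 = 1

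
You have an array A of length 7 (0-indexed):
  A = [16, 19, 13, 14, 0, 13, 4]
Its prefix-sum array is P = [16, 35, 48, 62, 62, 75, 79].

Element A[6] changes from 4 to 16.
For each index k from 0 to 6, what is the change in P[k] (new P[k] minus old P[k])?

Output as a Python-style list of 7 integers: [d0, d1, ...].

Answer: [0, 0, 0, 0, 0, 0, 12]

Derivation:
Element change: A[6] 4 -> 16, delta = 12
For k < 6: P[k] unchanged, delta_P[k] = 0
For k >= 6: P[k] shifts by exactly 12
Delta array: [0, 0, 0, 0, 0, 0, 12]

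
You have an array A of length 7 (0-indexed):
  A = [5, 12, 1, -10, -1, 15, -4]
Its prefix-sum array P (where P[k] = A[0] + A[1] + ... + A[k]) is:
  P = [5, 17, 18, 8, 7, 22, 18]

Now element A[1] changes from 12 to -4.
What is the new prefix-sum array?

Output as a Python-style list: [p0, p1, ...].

Answer: [5, 1, 2, -8, -9, 6, 2]

Derivation:
Change: A[1] 12 -> -4, delta = -16
P[k] for k < 1: unchanged (A[1] not included)
P[k] for k >= 1: shift by delta = -16
  P[0] = 5 + 0 = 5
  P[1] = 17 + -16 = 1
  P[2] = 18 + -16 = 2
  P[3] = 8 + -16 = -8
  P[4] = 7 + -16 = -9
  P[5] = 22 + -16 = 6
  P[6] = 18 + -16 = 2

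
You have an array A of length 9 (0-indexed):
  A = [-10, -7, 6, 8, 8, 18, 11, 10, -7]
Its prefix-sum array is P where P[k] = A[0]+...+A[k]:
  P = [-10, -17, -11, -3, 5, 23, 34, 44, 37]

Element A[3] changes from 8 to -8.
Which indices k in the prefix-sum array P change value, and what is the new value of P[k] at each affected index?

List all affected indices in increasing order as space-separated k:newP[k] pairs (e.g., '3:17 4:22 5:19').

Answer: 3:-19 4:-11 5:7 6:18 7:28 8:21

Derivation:
P[k] = A[0] + ... + A[k]
P[k] includes A[3] iff k >= 3
Affected indices: 3, 4, ..., 8; delta = -16
  P[3]: -3 + -16 = -19
  P[4]: 5 + -16 = -11
  P[5]: 23 + -16 = 7
  P[6]: 34 + -16 = 18
  P[7]: 44 + -16 = 28
  P[8]: 37 + -16 = 21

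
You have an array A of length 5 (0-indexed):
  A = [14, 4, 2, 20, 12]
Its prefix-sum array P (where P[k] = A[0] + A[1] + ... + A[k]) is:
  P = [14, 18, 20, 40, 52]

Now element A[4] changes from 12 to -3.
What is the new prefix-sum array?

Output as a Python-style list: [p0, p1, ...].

Change: A[4] 12 -> -3, delta = -15
P[k] for k < 4: unchanged (A[4] not included)
P[k] for k >= 4: shift by delta = -15
  P[0] = 14 + 0 = 14
  P[1] = 18 + 0 = 18
  P[2] = 20 + 0 = 20
  P[3] = 40 + 0 = 40
  P[4] = 52 + -15 = 37

Answer: [14, 18, 20, 40, 37]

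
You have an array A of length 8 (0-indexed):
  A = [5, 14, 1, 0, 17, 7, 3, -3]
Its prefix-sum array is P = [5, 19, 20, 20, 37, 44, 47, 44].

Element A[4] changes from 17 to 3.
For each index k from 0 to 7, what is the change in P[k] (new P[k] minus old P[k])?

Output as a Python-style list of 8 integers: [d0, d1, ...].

Element change: A[4] 17 -> 3, delta = -14
For k < 4: P[k] unchanged, delta_P[k] = 0
For k >= 4: P[k] shifts by exactly -14
Delta array: [0, 0, 0, 0, -14, -14, -14, -14]

Answer: [0, 0, 0, 0, -14, -14, -14, -14]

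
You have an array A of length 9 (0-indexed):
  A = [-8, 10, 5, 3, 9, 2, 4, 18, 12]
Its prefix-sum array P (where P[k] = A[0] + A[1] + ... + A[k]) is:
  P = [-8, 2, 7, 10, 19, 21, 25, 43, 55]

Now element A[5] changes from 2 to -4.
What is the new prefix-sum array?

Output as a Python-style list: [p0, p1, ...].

Change: A[5] 2 -> -4, delta = -6
P[k] for k < 5: unchanged (A[5] not included)
P[k] for k >= 5: shift by delta = -6
  P[0] = -8 + 0 = -8
  P[1] = 2 + 0 = 2
  P[2] = 7 + 0 = 7
  P[3] = 10 + 0 = 10
  P[4] = 19 + 0 = 19
  P[5] = 21 + -6 = 15
  P[6] = 25 + -6 = 19
  P[7] = 43 + -6 = 37
  P[8] = 55 + -6 = 49

Answer: [-8, 2, 7, 10, 19, 15, 19, 37, 49]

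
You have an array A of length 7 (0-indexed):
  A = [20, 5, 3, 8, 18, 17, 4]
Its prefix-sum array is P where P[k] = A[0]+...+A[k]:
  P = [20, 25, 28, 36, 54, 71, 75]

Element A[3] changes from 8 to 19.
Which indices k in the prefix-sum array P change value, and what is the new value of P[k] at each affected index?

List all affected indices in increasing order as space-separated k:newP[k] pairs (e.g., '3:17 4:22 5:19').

P[k] = A[0] + ... + A[k]
P[k] includes A[3] iff k >= 3
Affected indices: 3, 4, ..., 6; delta = 11
  P[3]: 36 + 11 = 47
  P[4]: 54 + 11 = 65
  P[5]: 71 + 11 = 82
  P[6]: 75 + 11 = 86

Answer: 3:47 4:65 5:82 6:86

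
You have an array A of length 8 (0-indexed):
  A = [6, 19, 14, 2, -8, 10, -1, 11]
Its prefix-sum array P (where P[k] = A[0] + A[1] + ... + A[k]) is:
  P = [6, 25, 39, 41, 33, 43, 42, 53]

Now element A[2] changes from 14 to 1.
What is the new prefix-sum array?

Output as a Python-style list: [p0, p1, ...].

Answer: [6, 25, 26, 28, 20, 30, 29, 40]

Derivation:
Change: A[2] 14 -> 1, delta = -13
P[k] for k < 2: unchanged (A[2] not included)
P[k] for k >= 2: shift by delta = -13
  P[0] = 6 + 0 = 6
  P[1] = 25 + 0 = 25
  P[2] = 39 + -13 = 26
  P[3] = 41 + -13 = 28
  P[4] = 33 + -13 = 20
  P[5] = 43 + -13 = 30
  P[6] = 42 + -13 = 29
  P[7] = 53 + -13 = 40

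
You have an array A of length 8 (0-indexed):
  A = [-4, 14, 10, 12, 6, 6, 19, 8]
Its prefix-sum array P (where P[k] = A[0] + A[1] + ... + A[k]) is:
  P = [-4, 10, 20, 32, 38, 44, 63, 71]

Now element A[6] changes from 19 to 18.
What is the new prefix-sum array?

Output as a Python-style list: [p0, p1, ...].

Change: A[6] 19 -> 18, delta = -1
P[k] for k < 6: unchanged (A[6] not included)
P[k] for k >= 6: shift by delta = -1
  P[0] = -4 + 0 = -4
  P[1] = 10 + 0 = 10
  P[2] = 20 + 0 = 20
  P[3] = 32 + 0 = 32
  P[4] = 38 + 0 = 38
  P[5] = 44 + 0 = 44
  P[6] = 63 + -1 = 62
  P[7] = 71 + -1 = 70

Answer: [-4, 10, 20, 32, 38, 44, 62, 70]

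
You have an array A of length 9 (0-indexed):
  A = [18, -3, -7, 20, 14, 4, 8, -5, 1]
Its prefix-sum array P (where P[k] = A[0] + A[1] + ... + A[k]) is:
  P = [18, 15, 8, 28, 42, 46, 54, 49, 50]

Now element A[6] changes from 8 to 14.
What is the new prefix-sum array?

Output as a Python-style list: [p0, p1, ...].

Change: A[6] 8 -> 14, delta = 6
P[k] for k < 6: unchanged (A[6] not included)
P[k] for k >= 6: shift by delta = 6
  P[0] = 18 + 0 = 18
  P[1] = 15 + 0 = 15
  P[2] = 8 + 0 = 8
  P[3] = 28 + 0 = 28
  P[4] = 42 + 0 = 42
  P[5] = 46 + 0 = 46
  P[6] = 54 + 6 = 60
  P[7] = 49 + 6 = 55
  P[8] = 50 + 6 = 56

Answer: [18, 15, 8, 28, 42, 46, 60, 55, 56]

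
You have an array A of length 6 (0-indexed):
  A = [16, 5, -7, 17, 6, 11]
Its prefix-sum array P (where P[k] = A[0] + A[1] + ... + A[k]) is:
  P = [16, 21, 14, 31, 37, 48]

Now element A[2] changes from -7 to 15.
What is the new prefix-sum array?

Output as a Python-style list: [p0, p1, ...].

Answer: [16, 21, 36, 53, 59, 70]

Derivation:
Change: A[2] -7 -> 15, delta = 22
P[k] for k < 2: unchanged (A[2] not included)
P[k] for k >= 2: shift by delta = 22
  P[0] = 16 + 0 = 16
  P[1] = 21 + 0 = 21
  P[2] = 14 + 22 = 36
  P[3] = 31 + 22 = 53
  P[4] = 37 + 22 = 59
  P[5] = 48 + 22 = 70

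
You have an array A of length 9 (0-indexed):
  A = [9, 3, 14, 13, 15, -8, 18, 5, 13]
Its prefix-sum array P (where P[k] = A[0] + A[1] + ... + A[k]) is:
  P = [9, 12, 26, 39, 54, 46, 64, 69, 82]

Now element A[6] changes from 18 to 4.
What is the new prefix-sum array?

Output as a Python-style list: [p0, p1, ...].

Answer: [9, 12, 26, 39, 54, 46, 50, 55, 68]

Derivation:
Change: A[6] 18 -> 4, delta = -14
P[k] for k < 6: unchanged (A[6] not included)
P[k] for k >= 6: shift by delta = -14
  P[0] = 9 + 0 = 9
  P[1] = 12 + 0 = 12
  P[2] = 26 + 0 = 26
  P[3] = 39 + 0 = 39
  P[4] = 54 + 0 = 54
  P[5] = 46 + 0 = 46
  P[6] = 64 + -14 = 50
  P[7] = 69 + -14 = 55
  P[8] = 82 + -14 = 68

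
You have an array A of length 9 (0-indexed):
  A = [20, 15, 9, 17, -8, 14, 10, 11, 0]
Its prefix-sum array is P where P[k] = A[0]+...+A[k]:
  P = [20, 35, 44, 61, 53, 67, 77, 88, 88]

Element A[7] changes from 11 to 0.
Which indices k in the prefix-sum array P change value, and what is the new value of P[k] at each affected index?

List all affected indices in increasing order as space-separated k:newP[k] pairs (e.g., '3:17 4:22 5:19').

Answer: 7:77 8:77

Derivation:
P[k] = A[0] + ... + A[k]
P[k] includes A[7] iff k >= 7
Affected indices: 7, 8, ..., 8; delta = -11
  P[7]: 88 + -11 = 77
  P[8]: 88 + -11 = 77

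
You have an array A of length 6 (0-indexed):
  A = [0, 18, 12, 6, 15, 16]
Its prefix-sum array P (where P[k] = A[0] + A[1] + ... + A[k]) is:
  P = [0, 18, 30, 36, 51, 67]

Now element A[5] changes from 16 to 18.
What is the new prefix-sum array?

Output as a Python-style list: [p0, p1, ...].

Answer: [0, 18, 30, 36, 51, 69]

Derivation:
Change: A[5] 16 -> 18, delta = 2
P[k] for k < 5: unchanged (A[5] not included)
P[k] for k >= 5: shift by delta = 2
  P[0] = 0 + 0 = 0
  P[1] = 18 + 0 = 18
  P[2] = 30 + 0 = 30
  P[3] = 36 + 0 = 36
  P[4] = 51 + 0 = 51
  P[5] = 67 + 2 = 69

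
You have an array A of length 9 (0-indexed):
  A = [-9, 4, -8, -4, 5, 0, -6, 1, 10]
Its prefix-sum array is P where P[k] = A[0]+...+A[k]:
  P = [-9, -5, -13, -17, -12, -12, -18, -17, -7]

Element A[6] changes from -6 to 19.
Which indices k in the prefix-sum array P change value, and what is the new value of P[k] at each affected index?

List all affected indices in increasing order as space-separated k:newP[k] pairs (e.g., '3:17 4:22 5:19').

P[k] = A[0] + ... + A[k]
P[k] includes A[6] iff k >= 6
Affected indices: 6, 7, ..., 8; delta = 25
  P[6]: -18 + 25 = 7
  P[7]: -17 + 25 = 8
  P[8]: -7 + 25 = 18

Answer: 6:7 7:8 8:18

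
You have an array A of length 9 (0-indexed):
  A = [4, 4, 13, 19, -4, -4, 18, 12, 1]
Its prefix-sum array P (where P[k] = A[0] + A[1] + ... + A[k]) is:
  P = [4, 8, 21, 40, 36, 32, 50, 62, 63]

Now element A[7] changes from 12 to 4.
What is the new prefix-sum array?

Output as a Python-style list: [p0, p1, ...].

Answer: [4, 8, 21, 40, 36, 32, 50, 54, 55]

Derivation:
Change: A[7] 12 -> 4, delta = -8
P[k] for k < 7: unchanged (A[7] not included)
P[k] for k >= 7: shift by delta = -8
  P[0] = 4 + 0 = 4
  P[1] = 8 + 0 = 8
  P[2] = 21 + 0 = 21
  P[3] = 40 + 0 = 40
  P[4] = 36 + 0 = 36
  P[5] = 32 + 0 = 32
  P[6] = 50 + 0 = 50
  P[7] = 62 + -8 = 54
  P[8] = 63 + -8 = 55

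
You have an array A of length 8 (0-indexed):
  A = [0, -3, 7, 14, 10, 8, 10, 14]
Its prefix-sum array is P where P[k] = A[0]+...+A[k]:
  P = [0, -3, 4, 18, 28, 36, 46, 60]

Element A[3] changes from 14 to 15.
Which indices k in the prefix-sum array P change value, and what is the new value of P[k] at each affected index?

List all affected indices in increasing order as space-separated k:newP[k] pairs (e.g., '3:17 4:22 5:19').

Answer: 3:19 4:29 5:37 6:47 7:61

Derivation:
P[k] = A[0] + ... + A[k]
P[k] includes A[3] iff k >= 3
Affected indices: 3, 4, ..., 7; delta = 1
  P[3]: 18 + 1 = 19
  P[4]: 28 + 1 = 29
  P[5]: 36 + 1 = 37
  P[6]: 46 + 1 = 47
  P[7]: 60 + 1 = 61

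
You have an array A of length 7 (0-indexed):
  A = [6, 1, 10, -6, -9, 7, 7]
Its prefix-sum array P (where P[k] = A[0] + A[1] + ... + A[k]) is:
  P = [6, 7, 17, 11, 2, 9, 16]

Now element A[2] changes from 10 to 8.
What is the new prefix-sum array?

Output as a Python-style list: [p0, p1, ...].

Change: A[2] 10 -> 8, delta = -2
P[k] for k < 2: unchanged (A[2] not included)
P[k] for k >= 2: shift by delta = -2
  P[0] = 6 + 0 = 6
  P[1] = 7 + 0 = 7
  P[2] = 17 + -2 = 15
  P[3] = 11 + -2 = 9
  P[4] = 2 + -2 = 0
  P[5] = 9 + -2 = 7
  P[6] = 16 + -2 = 14

Answer: [6, 7, 15, 9, 0, 7, 14]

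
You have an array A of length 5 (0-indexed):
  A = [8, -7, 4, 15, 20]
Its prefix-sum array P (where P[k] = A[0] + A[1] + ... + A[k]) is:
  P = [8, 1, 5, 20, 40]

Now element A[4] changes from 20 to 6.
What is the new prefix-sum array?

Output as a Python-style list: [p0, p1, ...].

Answer: [8, 1, 5, 20, 26]

Derivation:
Change: A[4] 20 -> 6, delta = -14
P[k] for k < 4: unchanged (A[4] not included)
P[k] for k >= 4: shift by delta = -14
  P[0] = 8 + 0 = 8
  P[1] = 1 + 0 = 1
  P[2] = 5 + 0 = 5
  P[3] = 20 + 0 = 20
  P[4] = 40 + -14 = 26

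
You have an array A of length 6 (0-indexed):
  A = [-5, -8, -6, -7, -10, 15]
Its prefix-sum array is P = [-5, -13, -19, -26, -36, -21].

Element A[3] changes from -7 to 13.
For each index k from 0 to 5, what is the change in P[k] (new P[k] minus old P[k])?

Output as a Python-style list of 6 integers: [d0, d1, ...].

Answer: [0, 0, 0, 20, 20, 20]

Derivation:
Element change: A[3] -7 -> 13, delta = 20
For k < 3: P[k] unchanged, delta_P[k] = 0
For k >= 3: P[k] shifts by exactly 20
Delta array: [0, 0, 0, 20, 20, 20]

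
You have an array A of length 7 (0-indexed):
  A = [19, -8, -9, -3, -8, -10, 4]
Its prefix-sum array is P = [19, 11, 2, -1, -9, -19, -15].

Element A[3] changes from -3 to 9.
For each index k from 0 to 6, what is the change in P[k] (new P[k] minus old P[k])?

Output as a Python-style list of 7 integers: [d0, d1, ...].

Answer: [0, 0, 0, 12, 12, 12, 12]

Derivation:
Element change: A[3] -3 -> 9, delta = 12
For k < 3: P[k] unchanged, delta_P[k] = 0
For k >= 3: P[k] shifts by exactly 12
Delta array: [0, 0, 0, 12, 12, 12, 12]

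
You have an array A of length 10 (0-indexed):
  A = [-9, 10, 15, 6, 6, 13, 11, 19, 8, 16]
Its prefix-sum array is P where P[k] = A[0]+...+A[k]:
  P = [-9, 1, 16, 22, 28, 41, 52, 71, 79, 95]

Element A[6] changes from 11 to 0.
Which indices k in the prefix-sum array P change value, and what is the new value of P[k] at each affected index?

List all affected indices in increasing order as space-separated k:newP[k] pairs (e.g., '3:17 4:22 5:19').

Answer: 6:41 7:60 8:68 9:84

Derivation:
P[k] = A[0] + ... + A[k]
P[k] includes A[6] iff k >= 6
Affected indices: 6, 7, ..., 9; delta = -11
  P[6]: 52 + -11 = 41
  P[7]: 71 + -11 = 60
  P[8]: 79 + -11 = 68
  P[9]: 95 + -11 = 84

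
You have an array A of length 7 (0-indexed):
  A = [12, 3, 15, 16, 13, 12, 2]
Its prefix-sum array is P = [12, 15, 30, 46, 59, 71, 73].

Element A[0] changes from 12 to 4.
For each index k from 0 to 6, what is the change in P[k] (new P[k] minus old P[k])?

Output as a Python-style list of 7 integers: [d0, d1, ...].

Answer: [-8, -8, -8, -8, -8, -8, -8]

Derivation:
Element change: A[0] 12 -> 4, delta = -8
For k < 0: P[k] unchanged, delta_P[k] = 0
For k >= 0: P[k] shifts by exactly -8
Delta array: [-8, -8, -8, -8, -8, -8, -8]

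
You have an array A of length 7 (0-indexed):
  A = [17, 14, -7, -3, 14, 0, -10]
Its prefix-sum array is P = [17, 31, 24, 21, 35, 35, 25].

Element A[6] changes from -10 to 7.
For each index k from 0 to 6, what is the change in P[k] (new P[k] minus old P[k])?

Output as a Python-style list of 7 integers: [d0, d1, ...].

Answer: [0, 0, 0, 0, 0, 0, 17]

Derivation:
Element change: A[6] -10 -> 7, delta = 17
For k < 6: P[k] unchanged, delta_P[k] = 0
For k >= 6: P[k] shifts by exactly 17
Delta array: [0, 0, 0, 0, 0, 0, 17]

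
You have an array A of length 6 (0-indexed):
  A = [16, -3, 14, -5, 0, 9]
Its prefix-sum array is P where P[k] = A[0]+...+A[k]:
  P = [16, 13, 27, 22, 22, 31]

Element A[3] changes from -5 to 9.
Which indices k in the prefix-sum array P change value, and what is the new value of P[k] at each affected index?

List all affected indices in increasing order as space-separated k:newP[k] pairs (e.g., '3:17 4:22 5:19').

Answer: 3:36 4:36 5:45

Derivation:
P[k] = A[0] + ... + A[k]
P[k] includes A[3] iff k >= 3
Affected indices: 3, 4, ..., 5; delta = 14
  P[3]: 22 + 14 = 36
  P[4]: 22 + 14 = 36
  P[5]: 31 + 14 = 45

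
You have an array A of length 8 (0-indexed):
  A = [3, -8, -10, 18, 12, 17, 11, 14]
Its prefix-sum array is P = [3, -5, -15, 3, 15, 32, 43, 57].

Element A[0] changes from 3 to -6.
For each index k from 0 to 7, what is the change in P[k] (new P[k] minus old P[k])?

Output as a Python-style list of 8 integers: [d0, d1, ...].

Answer: [-9, -9, -9, -9, -9, -9, -9, -9]

Derivation:
Element change: A[0] 3 -> -6, delta = -9
For k < 0: P[k] unchanged, delta_P[k] = 0
For k >= 0: P[k] shifts by exactly -9
Delta array: [-9, -9, -9, -9, -9, -9, -9, -9]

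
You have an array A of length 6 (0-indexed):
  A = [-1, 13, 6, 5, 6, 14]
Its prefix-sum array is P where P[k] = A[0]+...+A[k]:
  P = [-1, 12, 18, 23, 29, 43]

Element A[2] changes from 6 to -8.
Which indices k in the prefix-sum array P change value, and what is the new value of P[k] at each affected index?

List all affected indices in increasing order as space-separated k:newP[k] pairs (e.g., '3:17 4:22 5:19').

Answer: 2:4 3:9 4:15 5:29

Derivation:
P[k] = A[0] + ... + A[k]
P[k] includes A[2] iff k >= 2
Affected indices: 2, 3, ..., 5; delta = -14
  P[2]: 18 + -14 = 4
  P[3]: 23 + -14 = 9
  P[4]: 29 + -14 = 15
  P[5]: 43 + -14 = 29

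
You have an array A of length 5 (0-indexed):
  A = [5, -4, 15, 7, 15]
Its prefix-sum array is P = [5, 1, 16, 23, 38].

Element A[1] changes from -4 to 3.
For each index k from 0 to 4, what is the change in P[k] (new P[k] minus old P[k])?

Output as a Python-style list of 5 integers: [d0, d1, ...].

Answer: [0, 7, 7, 7, 7]

Derivation:
Element change: A[1] -4 -> 3, delta = 7
For k < 1: P[k] unchanged, delta_P[k] = 0
For k >= 1: P[k] shifts by exactly 7
Delta array: [0, 7, 7, 7, 7]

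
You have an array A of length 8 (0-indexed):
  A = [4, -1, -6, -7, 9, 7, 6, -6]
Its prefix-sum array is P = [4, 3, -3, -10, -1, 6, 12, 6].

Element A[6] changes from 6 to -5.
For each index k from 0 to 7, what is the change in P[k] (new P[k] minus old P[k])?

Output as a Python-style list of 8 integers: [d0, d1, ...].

Element change: A[6] 6 -> -5, delta = -11
For k < 6: P[k] unchanged, delta_P[k] = 0
For k >= 6: P[k] shifts by exactly -11
Delta array: [0, 0, 0, 0, 0, 0, -11, -11]

Answer: [0, 0, 0, 0, 0, 0, -11, -11]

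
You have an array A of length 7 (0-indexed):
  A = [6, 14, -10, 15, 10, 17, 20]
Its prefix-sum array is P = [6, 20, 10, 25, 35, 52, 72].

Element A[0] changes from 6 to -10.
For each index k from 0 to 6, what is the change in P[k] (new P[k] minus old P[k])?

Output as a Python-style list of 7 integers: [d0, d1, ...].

Element change: A[0] 6 -> -10, delta = -16
For k < 0: P[k] unchanged, delta_P[k] = 0
For k >= 0: P[k] shifts by exactly -16
Delta array: [-16, -16, -16, -16, -16, -16, -16]

Answer: [-16, -16, -16, -16, -16, -16, -16]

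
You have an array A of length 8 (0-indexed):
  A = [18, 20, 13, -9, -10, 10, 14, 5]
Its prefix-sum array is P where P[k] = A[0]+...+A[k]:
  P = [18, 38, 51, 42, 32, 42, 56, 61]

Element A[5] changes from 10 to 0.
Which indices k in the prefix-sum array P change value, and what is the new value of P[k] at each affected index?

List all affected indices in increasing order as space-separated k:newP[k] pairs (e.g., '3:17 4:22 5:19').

P[k] = A[0] + ... + A[k]
P[k] includes A[5] iff k >= 5
Affected indices: 5, 6, ..., 7; delta = -10
  P[5]: 42 + -10 = 32
  P[6]: 56 + -10 = 46
  P[7]: 61 + -10 = 51

Answer: 5:32 6:46 7:51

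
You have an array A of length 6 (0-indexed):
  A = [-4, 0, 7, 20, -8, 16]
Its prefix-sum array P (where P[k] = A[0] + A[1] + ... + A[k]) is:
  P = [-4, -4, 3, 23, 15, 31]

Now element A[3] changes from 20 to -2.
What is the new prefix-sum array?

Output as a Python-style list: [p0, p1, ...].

Change: A[3] 20 -> -2, delta = -22
P[k] for k < 3: unchanged (A[3] not included)
P[k] for k >= 3: shift by delta = -22
  P[0] = -4 + 0 = -4
  P[1] = -4 + 0 = -4
  P[2] = 3 + 0 = 3
  P[3] = 23 + -22 = 1
  P[4] = 15 + -22 = -7
  P[5] = 31 + -22 = 9

Answer: [-4, -4, 3, 1, -7, 9]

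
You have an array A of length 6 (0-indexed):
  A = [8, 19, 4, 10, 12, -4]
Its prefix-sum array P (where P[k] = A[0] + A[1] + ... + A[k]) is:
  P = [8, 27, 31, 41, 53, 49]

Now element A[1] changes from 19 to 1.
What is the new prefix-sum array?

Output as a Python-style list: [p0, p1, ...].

Change: A[1] 19 -> 1, delta = -18
P[k] for k < 1: unchanged (A[1] not included)
P[k] for k >= 1: shift by delta = -18
  P[0] = 8 + 0 = 8
  P[1] = 27 + -18 = 9
  P[2] = 31 + -18 = 13
  P[3] = 41 + -18 = 23
  P[4] = 53 + -18 = 35
  P[5] = 49 + -18 = 31

Answer: [8, 9, 13, 23, 35, 31]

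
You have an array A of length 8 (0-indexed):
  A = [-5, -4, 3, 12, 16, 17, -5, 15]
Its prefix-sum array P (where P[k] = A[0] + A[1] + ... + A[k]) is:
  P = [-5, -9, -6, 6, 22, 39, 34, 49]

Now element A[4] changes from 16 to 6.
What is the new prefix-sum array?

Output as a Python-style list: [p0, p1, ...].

Change: A[4] 16 -> 6, delta = -10
P[k] for k < 4: unchanged (A[4] not included)
P[k] for k >= 4: shift by delta = -10
  P[0] = -5 + 0 = -5
  P[1] = -9 + 0 = -9
  P[2] = -6 + 0 = -6
  P[3] = 6 + 0 = 6
  P[4] = 22 + -10 = 12
  P[5] = 39 + -10 = 29
  P[6] = 34 + -10 = 24
  P[7] = 49 + -10 = 39

Answer: [-5, -9, -6, 6, 12, 29, 24, 39]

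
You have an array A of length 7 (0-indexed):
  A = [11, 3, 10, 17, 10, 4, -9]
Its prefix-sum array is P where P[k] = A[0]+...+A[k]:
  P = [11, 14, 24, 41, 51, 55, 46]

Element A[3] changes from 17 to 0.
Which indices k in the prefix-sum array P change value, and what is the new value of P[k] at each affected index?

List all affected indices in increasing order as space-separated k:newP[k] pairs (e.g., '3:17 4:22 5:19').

Answer: 3:24 4:34 5:38 6:29

Derivation:
P[k] = A[0] + ... + A[k]
P[k] includes A[3] iff k >= 3
Affected indices: 3, 4, ..., 6; delta = -17
  P[3]: 41 + -17 = 24
  P[4]: 51 + -17 = 34
  P[5]: 55 + -17 = 38
  P[6]: 46 + -17 = 29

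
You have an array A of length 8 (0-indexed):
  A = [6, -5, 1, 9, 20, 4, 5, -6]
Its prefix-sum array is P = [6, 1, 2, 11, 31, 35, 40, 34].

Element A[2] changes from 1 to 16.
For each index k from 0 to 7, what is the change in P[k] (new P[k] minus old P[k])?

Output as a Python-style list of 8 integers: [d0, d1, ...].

Element change: A[2] 1 -> 16, delta = 15
For k < 2: P[k] unchanged, delta_P[k] = 0
For k >= 2: P[k] shifts by exactly 15
Delta array: [0, 0, 15, 15, 15, 15, 15, 15]

Answer: [0, 0, 15, 15, 15, 15, 15, 15]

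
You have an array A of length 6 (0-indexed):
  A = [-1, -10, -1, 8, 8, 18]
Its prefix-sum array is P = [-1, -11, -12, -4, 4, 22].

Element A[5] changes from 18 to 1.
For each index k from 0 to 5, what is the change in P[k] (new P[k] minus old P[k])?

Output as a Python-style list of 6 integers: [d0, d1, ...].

Element change: A[5] 18 -> 1, delta = -17
For k < 5: P[k] unchanged, delta_P[k] = 0
For k >= 5: P[k] shifts by exactly -17
Delta array: [0, 0, 0, 0, 0, -17]

Answer: [0, 0, 0, 0, 0, -17]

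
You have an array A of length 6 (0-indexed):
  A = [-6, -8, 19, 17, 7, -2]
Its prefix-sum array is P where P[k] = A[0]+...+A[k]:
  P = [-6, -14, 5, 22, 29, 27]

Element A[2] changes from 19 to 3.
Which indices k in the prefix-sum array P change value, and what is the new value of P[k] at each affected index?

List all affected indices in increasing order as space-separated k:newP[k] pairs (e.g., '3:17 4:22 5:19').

P[k] = A[0] + ... + A[k]
P[k] includes A[2] iff k >= 2
Affected indices: 2, 3, ..., 5; delta = -16
  P[2]: 5 + -16 = -11
  P[3]: 22 + -16 = 6
  P[4]: 29 + -16 = 13
  P[5]: 27 + -16 = 11

Answer: 2:-11 3:6 4:13 5:11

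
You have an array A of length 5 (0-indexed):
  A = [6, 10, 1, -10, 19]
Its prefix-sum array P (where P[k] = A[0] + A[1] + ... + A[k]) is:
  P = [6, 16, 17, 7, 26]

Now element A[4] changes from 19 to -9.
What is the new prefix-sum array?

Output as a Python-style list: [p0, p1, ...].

Change: A[4] 19 -> -9, delta = -28
P[k] for k < 4: unchanged (A[4] not included)
P[k] for k >= 4: shift by delta = -28
  P[0] = 6 + 0 = 6
  P[1] = 16 + 0 = 16
  P[2] = 17 + 0 = 17
  P[3] = 7 + 0 = 7
  P[4] = 26 + -28 = -2

Answer: [6, 16, 17, 7, -2]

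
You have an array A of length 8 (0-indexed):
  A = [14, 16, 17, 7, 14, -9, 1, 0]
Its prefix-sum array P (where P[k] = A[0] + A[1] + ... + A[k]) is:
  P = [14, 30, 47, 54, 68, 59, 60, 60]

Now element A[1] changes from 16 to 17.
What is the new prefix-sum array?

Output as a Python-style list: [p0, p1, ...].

Change: A[1] 16 -> 17, delta = 1
P[k] for k < 1: unchanged (A[1] not included)
P[k] for k >= 1: shift by delta = 1
  P[0] = 14 + 0 = 14
  P[1] = 30 + 1 = 31
  P[2] = 47 + 1 = 48
  P[3] = 54 + 1 = 55
  P[4] = 68 + 1 = 69
  P[5] = 59 + 1 = 60
  P[6] = 60 + 1 = 61
  P[7] = 60 + 1 = 61

Answer: [14, 31, 48, 55, 69, 60, 61, 61]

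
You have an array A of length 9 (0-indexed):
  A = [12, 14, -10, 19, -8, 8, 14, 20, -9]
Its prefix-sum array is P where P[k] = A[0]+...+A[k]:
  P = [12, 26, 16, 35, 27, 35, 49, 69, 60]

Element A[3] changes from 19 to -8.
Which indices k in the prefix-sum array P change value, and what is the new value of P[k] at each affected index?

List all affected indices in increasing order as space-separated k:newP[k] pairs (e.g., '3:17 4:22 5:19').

Answer: 3:8 4:0 5:8 6:22 7:42 8:33

Derivation:
P[k] = A[0] + ... + A[k]
P[k] includes A[3] iff k >= 3
Affected indices: 3, 4, ..., 8; delta = -27
  P[3]: 35 + -27 = 8
  P[4]: 27 + -27 = 0
  P[5]: 35 + -27 = 8
  P[6]: 49 + -27 = 22
  P[7]: 69 + -27 = 42
  P[8]: 60 + -27 = 33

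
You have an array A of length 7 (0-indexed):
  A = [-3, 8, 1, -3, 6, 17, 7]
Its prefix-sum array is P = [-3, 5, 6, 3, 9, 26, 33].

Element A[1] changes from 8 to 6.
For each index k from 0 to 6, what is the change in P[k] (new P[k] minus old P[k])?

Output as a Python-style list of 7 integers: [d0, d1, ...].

Answer: [0, -2, -2, -2, -2, -2, -2]

Derivation:
Element change: A[1] 8 -> 6, delta = -2
For k < 1: P[k] unchanged, delta_P[k] = 0
For k >= 1: P[k] shifts by exactly -2
Delta array: [0, -2, -2, -2, -2, -2, -2]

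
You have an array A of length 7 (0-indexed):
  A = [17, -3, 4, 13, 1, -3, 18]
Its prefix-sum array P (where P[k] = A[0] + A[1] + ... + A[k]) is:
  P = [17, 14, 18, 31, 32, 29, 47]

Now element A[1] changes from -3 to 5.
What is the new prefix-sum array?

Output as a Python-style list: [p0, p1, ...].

Change: A[1] -3 -> 5, delta = 8
P[k] for k < 1: unchanged (A[1] not included)
P[k] for k >= 1: shift by delta = 8
  P[0] = 17 + 0 = 17
  P[1] = 14 + 8 = 22
  P[2] = 18 + 8 = 26
  P[3] = 31 + 8 = 39
  P[4] = 32 + 8 = 40
  P[5] = 29 + 8 = 37
  P[6] = 47 + 8 = 55

Answer: [17, 22, 26, 39, 40, 37, 55]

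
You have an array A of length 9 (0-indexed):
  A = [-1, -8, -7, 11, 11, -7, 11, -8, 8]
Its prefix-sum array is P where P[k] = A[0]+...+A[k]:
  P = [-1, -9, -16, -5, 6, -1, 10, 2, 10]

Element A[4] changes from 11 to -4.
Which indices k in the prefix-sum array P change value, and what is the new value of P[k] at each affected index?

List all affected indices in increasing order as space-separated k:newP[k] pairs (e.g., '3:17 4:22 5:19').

Answer: 4:-9 5:-16 6:-5 7:-13 8:-5

Derivation:
P[k] = A[0] + ... + A[k]
P[k] includes A[4] iff k >= 4
Affected indices: 4, 5, ..., 8; delta = -15
  P[4]: 6 + -15 = -9
  P[5]: -1 + -15 = -16
  P[6]: 10 + -15 = -5
  P[7]: 2 + -15 = -13
  P[8]: 10 + -15 = -5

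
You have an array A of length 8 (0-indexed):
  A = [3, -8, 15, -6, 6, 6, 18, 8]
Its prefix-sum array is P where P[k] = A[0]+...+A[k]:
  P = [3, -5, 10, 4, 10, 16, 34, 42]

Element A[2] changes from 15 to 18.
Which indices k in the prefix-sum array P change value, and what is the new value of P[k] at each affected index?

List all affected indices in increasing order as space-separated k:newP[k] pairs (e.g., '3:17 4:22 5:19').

Answer: 2:13 3:7 4:13 5:19 6:37 7:45

Derivation:
P[k] = A[0] + ... + A[k]
P[k] includes A[2] iff k >= 2
Affected indices: 2, 3, ..., 7; delta = 3
  P[2]: 10 + 3 = 13
  P[3]: 4 + 3 = 7
  P[4]: 10 + 3 = 13
  P[5]: 16 + 3 = 19
  P[6]: 34 + 3 = 37
  P[7]: 42 + 3 = 45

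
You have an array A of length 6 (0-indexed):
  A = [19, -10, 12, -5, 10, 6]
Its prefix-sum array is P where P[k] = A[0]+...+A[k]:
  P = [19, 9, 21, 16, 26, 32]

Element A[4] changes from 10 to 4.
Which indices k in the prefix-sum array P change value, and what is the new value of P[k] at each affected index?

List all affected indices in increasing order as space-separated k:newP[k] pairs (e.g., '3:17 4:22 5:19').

P[k] = A[0] + ... + A[k]
P[k] includes A[4] iff k >= 4
Affected indices: 4, 5, ..., 5; delta = -6
  P[4]: 26 + -6 = 20
  P[5]: 32 + -6 = 26

Answer: 4:20 5:26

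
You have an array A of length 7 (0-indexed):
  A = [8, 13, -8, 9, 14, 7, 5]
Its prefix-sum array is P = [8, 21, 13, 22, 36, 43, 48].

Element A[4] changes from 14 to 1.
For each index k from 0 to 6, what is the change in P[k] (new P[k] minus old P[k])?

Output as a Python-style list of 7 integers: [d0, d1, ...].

Answer: [0, 0, 0, 0, -13, -13, -13]

Derivation:
Element change: A[4] 14 -> 1, delta = -13
For k < 4: P[k] unchanged, delta_P[k] = 0
For k >= 4: P[k] shifts by exactly -13
Delta array: [0, 0, 0, 0, -13, -13, -13]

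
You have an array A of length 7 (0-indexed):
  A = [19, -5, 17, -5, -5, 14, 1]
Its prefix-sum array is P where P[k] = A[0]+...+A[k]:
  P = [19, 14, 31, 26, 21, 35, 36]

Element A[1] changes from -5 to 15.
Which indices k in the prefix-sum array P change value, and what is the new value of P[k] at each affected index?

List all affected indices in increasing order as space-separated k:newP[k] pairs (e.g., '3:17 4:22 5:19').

Answer: 1:34 2:51 3:46 4:41 5:55 6:56

Derivation:
P[k] = A[0] + ... + A[k]
P[k] includes A[1] iff k >= 1
Affected indices: 1, 2, ..., 6; delta = 20
  P[1]: 14 + 20 = 34
  P[2]: 31 + 20 = 51
  P[3]: 26 + 20 = 46
  P[4]: 21 + 20 = 41
  P[5]: 35 + 20 = 55
  P[6]: 36 + 20 = 56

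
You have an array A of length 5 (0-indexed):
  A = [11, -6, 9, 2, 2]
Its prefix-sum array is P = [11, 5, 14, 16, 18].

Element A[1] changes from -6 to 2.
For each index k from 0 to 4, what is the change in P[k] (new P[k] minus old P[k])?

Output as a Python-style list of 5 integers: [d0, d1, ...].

Element change: A[1] -6 -> 2, delta = 8
For k < 1: P[k] unchanged, delta_P[k] = 0
For k >= 1: P[k] shifts by exactly 8
Delta array: [0, 8, 8, 8, 8]

Answer: [0, 8, 8, 8, 8]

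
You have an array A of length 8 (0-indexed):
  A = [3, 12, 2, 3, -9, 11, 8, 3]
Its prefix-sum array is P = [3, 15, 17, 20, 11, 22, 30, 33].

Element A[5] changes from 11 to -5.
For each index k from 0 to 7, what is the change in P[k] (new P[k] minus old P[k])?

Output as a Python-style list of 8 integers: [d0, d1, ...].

Element change: A[5] 11 -> -5, delta = -16
For k < 5: P[k] unchanged, delta_P[k] = 0
For k >= 5: P[k] shifts by exactly -16
Delta array: [0, 0, 0, 0, 0, -16, -16, -16]

Answer: [0, 0, 0, 0, 0, -16, -16, -16]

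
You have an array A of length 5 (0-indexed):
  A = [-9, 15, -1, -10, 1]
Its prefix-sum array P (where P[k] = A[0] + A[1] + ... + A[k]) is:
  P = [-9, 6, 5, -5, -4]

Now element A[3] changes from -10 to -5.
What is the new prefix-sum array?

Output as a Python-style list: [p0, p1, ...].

Answer: [-9, 6, 5, 0, 1]

Derivation:
Change: A[3] -10 -> -5, delta = 5
P[k] for k < 3: unchanged (A[3] not included)
P[k] for k >= 3: shift by delta = 5
  P[0] = -9 + 0 = -9
  P[1] = 6 + 0 = 6
  P[2] = 5 + 0 = 5
  P[3] = -5 + 5 = 0
  P[4] = -4 + 5 = 1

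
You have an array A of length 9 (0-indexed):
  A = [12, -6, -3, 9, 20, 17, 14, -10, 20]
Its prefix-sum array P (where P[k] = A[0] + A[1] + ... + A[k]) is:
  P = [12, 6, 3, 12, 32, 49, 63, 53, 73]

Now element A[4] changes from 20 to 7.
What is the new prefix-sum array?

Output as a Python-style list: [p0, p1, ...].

Change: A[4] 20 -> 7, delta = -13
P[k] for k < 4: unchanged (A[4] not included)
P[k] for k >= 4: shift by delta = -13
  P[0] = 12 + 0 = 12
  P[1] = 6 + 0 = 6
  P[2] = 3 + 0 = 3
  P[3] = 12 + 0 = 12
  P[4] = 32 + -13 = 19
  P[5] = 49 + -13 = 36
  P[6] = 63 + -13 = 50
  P[7] = 53 + -13 = 40
  P[8] = 73 + -13 = 60

Answer: [12, 6, 3, 12, 19, 36, 50, 40, 60]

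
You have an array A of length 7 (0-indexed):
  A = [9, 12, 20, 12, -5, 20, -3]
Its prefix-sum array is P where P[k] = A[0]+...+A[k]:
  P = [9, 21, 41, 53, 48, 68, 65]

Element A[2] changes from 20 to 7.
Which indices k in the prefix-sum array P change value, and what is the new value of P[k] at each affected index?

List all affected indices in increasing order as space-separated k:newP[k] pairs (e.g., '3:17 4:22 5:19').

Answer: 2:28 3:40 4:35 5:55 6:52

Derivation:
P[k] = A[0] + ... + A[k]
P[k] includes A[2] iff k >= 2
Affected indices: 2, 3, ..., 6; delta = -13
  P[2]: 41 + -13 = 28
  P[3]: 53 + -13 = 40
  P[4]: 48 + -13 = 35
  P[5]: 68 + -13 = 55
  P[6]: 65 + -13 = 52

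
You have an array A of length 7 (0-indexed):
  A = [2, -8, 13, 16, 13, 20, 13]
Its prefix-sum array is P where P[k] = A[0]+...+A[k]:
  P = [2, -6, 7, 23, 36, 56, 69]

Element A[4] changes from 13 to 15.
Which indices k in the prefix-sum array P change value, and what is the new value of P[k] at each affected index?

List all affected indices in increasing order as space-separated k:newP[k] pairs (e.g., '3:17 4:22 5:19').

P[k] = A[0] + ... + A[k]
P[k] includes A[4] iff k >= 4
Affected indices: 4, 5, ..., 6; delta = 2
  P[4]: 36 + 2 = 38
  P[5]: 56 + 2 = 58
  P[6]: 69 + 2 = 71

Answer: 4:38 5:58 6:71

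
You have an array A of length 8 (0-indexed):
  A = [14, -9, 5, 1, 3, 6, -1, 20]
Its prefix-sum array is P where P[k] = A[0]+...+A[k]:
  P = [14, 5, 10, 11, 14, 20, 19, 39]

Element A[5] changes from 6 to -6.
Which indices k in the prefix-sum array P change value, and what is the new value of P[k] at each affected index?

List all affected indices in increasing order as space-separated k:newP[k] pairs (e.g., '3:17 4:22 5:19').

P[k] = A[0] + ... + A[k]
P[k] includes A[5] iff k >= 5
Affected indices: 5, 6, ..., 7; delta = -12
  P[5]: 20 + -12 = 8
  P[6]: 19 + -12 = 7
  P[7]: 39 + -12 = 27

Answer: 5:8 6:7 7:27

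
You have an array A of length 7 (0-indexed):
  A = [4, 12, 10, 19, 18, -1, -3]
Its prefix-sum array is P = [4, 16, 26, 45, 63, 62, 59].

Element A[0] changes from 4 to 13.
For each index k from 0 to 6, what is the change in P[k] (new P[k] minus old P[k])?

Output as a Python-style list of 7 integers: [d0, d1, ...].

Element change: A[0] 4 -> 13, delta = 9
For k < 0: P[k] unchanged, delta_P[k] = 0
For k >= 0: P[k] shifts by exactly 9
Delta array: [9, 9, 9, 9, 9, 9, 9]

Answer: [9, 9, 9, 9, 9, 9, 9]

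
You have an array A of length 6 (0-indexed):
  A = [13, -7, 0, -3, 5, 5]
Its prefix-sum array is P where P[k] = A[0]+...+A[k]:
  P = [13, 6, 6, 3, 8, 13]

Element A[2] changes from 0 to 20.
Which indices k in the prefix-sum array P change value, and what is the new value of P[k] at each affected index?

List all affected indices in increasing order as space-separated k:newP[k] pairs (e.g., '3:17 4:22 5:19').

Answer: 2:26 3:23 4:28 5:33

Derivation:
P[k] = A[0] + ... + A[k]
P[k] includes A[2] iff k >= 2
Affected indices: 2, 3, ..., 5; delta = 20
  P[2]: 6 + 20 = 26
  P[3]: 3 + 20 = 23
  P[4]: 8 + 20 = 28
  P[5]: 13 + 20 = 33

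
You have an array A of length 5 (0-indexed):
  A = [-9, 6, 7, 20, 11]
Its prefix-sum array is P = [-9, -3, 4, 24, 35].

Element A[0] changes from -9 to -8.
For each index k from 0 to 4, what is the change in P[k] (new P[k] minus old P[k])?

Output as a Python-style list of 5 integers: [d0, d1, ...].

Answer: [1, 1, 1, 1, 1]

Derivation:
Element change: A[0] -9 -> -8, delta = 1
For k < 0: P[k] unchanged, delta_P[k] = 0
For k >= 0: P[k] shifts by exactly 1
Delta array: [1, 1, 1, 1, 1]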